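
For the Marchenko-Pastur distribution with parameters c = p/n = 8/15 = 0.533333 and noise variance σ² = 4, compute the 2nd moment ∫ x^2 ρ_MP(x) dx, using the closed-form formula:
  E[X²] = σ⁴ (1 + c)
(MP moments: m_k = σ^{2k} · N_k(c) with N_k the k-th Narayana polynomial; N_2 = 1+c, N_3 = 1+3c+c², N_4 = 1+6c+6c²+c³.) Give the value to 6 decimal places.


E[X²] = σ⁴ (1 + c) (second MP moment). With σ² = 4 (so σ⁴ = 16) and c = 8/15 = 0.533333: E[X²] = 16 · (1 + 0.533333) = 16 · 1.533333.

So E[X^2] = 24.533333.


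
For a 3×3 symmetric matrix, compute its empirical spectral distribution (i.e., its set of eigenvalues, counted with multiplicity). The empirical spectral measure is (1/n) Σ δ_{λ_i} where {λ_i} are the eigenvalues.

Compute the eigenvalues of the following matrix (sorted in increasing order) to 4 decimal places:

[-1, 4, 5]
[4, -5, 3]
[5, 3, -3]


Since M is real symmetric, all three eigenvalues are real; they are the roots of det(λI − M) = λ³ − (tr M) λ² + s λ − det M, where s is the sum of the principal 2×2 minors.
tr M = -1 + (-5) + (-3) = -9.
s = ((-1)·(-5) − 4²) + ((-1)·(-3) − 5²) + ((-5)·(-3) − 3²) = -11 + (-22) + 6 = -27.
det M (expand along row 1) = (-1)·6 − 4·(-27) + 5·37 = 287.
Characteristic polynomial: λ³ + 9λ² − 27λ − 287 = 0.
Substitute λ = y + (tr M)/3 = y − 3.000000 to remove the quadratic term: y³ + p·y + q = 0 with p = s − (tr M)²/3 = -54.000000 and q = −2(tr M)³/27 + (tr M)·s/3 − det M = -152.000000.
Three real roots ⇒ use the trigonometric (Viète) form: r = 2√(−p/3) = 8.485281, φ = arccos(3q/(p·r)) = arccos(0.995187) = 0.098148 rad.
y_k = r·cos(φ/3 − 2πk/3) for k = 0, 1, 2 gives y = 8.480741, -4.000000, -4.480741.
λ_k = y_k − 3.000000 gives λ = 5.4807, -7.0000, -7.4807 (check: the sum is -9.0000 = tr M).

Eigenvalues sorted in increasing order: [-7.4807, -7.0000, 5.4807].


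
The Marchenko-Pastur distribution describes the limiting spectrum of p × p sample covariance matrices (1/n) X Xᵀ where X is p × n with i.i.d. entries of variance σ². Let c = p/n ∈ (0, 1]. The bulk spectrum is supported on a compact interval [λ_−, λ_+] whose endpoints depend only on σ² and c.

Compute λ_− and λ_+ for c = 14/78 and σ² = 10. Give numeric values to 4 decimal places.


c = 14/78 = 0.179487; √c = 0.423659.
λ_− = σ² (1 − √c)² = 10 · (1 − 0.423659)² = 10 · (0.576341)² = 3.321686.
λ_+ = σ² (1 + √c)² = 10 · (1 + 0.423659)² = 10 · (1.423659)² = 20.268057.

Rounded to 4 decimal places: λ_− ≈ 3.3217, λ_+ ≈ 20.2681.


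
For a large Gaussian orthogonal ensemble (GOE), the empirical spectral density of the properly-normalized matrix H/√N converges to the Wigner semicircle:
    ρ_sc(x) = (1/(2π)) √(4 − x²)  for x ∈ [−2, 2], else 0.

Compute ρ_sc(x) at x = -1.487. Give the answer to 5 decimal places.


ρ_sc(x) = (1/(2π)) √(4 − x²). With x = -1.487:
  4 − x² = 4 − (-1.487)² = 4 − 2.211169 = 1.788831.
  √(4 − x²) = 1.337472.
  1/(2π) = 0.159155.
  ρ_sc(-1.487) = 0.159155 · 1.337472 = 0.212865.

Rounded to 5 decimal places: ρ_sc(-1.487) ≈ 0.21287.


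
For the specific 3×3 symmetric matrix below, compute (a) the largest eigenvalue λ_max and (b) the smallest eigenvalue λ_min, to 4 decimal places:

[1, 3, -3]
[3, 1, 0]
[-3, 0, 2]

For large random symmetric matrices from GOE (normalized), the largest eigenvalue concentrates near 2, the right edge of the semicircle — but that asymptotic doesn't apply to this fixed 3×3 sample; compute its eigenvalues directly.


Since M is real symmetric, all three eigenvalues are real; they are the roots of det(λI − M) = λ³ − (tr M) λ² + s λ − det M, where s is the sum of the principal 2×2 minors.
tr M = 1 + 1 + 2 = 4.
s = (1·1 − 3²) + (1·2 − (-3)²) + (1·2 − 0²) = -8 + (-7) + 2 = -13.
det M (expand along row 1) = 1·2 − 3·6 + (-3)·3 = -25.
Characteristic polynomial: λ³ − 4λ² − 13λ + 25 = 0.
Substitute λ = y + (tr M)/3 = y + 1.333333 to remove the quadratic term: y³ + p·y + q = 0 with p = s − (tr M)²/3 = -18.333333 and q = −2(tr M)³/27 + (tr M)·s/3 − det M = 2.925926.
Three real roots ⇒ use the trigonometric (Viète) form: r = 2√(−p/3) = 4.944132, φ = arccos(3q/(p·r)) = arccos(-0.096840) = 1.667788 rad.
y_k = r·cos(φ/3 − 2πk/3) for k = 0, 1, 2 gives y = 4.199597, 0.159819, -4.359416.
λ_k = y_k + 1.333333 gives λ = 5.5329, 1.4932, -3.0261 (check: the sum is 4.0000 = tr M).

Hence λ_max = 5.5329 and λ_min = -3.0261.


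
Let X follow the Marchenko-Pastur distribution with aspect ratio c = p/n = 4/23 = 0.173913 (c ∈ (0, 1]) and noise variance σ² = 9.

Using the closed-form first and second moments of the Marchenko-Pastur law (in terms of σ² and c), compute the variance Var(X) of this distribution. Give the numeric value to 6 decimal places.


Recall the MP moments m_1 = E[X] = σ² and m_2 = E[X²] = σ⁴ (1 + c).
m_1 = E[X] = σ² = 9, so m_1² = 81.
m_2 = E[X²] = σ⁴ (1 + c) = 81 · (1 + 0.173913) = 81 · 1.173913 = 95.086957.
(Note m_2 − m_1² simplifies to c · σ⁴ = 0.173913 · 81.)

Var(X) = m_2 − m_1² = 95.086957 − 81 = 14.086957.


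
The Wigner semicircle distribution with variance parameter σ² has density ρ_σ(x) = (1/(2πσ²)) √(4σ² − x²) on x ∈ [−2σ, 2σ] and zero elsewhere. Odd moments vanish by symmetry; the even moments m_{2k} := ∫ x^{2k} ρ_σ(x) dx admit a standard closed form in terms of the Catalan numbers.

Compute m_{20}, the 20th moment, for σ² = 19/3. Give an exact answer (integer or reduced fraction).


By the scaled semicircle moment identity, m_{2k} = σ^{2k} · C_k with k = 10.
C_10 = (1/(k+1)) · C(2k, k) = (1/11) · C(20, 10) = (1/11) · 184756 = 16796.
σ^{2k} = (σ²)^k = (19/3)^10 = 6131066257801/59049.

Therefore m_{20} = σ^{20} · C_10 = (6131066257801/59049) · 16796 = 102977388866025596/59049.


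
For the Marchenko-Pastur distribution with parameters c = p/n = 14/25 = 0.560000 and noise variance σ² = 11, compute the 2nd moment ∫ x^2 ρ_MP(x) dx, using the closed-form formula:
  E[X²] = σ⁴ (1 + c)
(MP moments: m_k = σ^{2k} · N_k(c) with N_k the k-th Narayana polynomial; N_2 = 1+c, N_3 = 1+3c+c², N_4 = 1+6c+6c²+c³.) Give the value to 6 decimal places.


E[X²] = σ⁴ (1 + c) (second MP moment). With σ² = 11 (so σ⁴ = 121) and c = 14/25 = 0.560000: E[X²] = 121 · (1 + 0.560000) = 121 · 1.560000.

So E[X^2] = 188.760000.


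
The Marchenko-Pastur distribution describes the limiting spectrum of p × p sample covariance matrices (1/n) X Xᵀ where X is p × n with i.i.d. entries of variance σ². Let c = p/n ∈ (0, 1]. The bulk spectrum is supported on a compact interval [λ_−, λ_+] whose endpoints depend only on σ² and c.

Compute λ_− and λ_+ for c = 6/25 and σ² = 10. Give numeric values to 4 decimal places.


c = 6/25 = 0.240000; √c = 0.489898.
λ_− = σ² (1 − √c)² = 10 · (1 − 0.489898)² = 10 · (0.510102)² = 2.602041.
λ_+ = σ² (1 + √c)² = 10 · (1 + 0.489898)² = 10 · (1.489898)² = 22.197959.

Rounded to 4 decimal places: λ_− ≈ 2.6020, λ_+ ≈ 22.1980.


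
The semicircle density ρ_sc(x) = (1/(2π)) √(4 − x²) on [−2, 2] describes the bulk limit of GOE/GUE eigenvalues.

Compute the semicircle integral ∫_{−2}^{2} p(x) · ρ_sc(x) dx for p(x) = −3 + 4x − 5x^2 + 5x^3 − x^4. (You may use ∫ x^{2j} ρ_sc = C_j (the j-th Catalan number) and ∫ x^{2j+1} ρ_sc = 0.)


Write p(x) = Σ a_i x^i, split into monomials and integrate each against ρ_sc separately.
Using ∫ x^{2j} ρ_sc = C_j = (1/(j+1)) C(2j, j) (Catalan numbers) and ∫ x^{2j+1} ρ_sc = 0 (odd monomials vanish by symmetry):
  i = 0 (even): a_0 · C_{0} = -3 · 1 = -3
  i = 1 (odd): ∫ x^1 ρ_sc = 0 (vanishes)
  i = 2 (even): a_2 · C_{1} = -5 · 1 = -5
  i = 3 (odd): ∫ x^3 ρ_sc = 0 (vanishes)
  i = 4 (even): a_4 · C_{2} = -1 · 2 = -2

Summing the contributions: ∫_{−2}^{2} p(x) ρ_sc(x) dx = (-3) + (-5) + (-2) = -10.


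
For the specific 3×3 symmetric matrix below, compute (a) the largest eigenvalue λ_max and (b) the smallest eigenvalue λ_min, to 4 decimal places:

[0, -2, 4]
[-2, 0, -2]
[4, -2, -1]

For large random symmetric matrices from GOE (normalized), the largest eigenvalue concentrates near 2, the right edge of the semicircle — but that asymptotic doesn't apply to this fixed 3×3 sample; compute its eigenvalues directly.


Since M is real symmetric, all three eigenvalues are real; they are the roots of det(λI − M) = λ³ − (tr M) λ² + s λ − det M, where s is the sum of the principal 2×2 minors.
tr M = 0 + 0 + (-1) = -1.
s = (0·0 − (-2)²) + (0·(-1) − 4²) + (0·(-1) − (-2)²) = -4 + (-16) + (-4) = -24.
det M (expand along row 1) = 0·(-4) − (-2)·10 + 4·4 = 36.
Characteristic polynomial: λ³ + λ² − 24λ − 36 = 0.
Substitute λ = y + (tr M)/3 = y − 0.333333 to remove the quadratic term: y³ + p·y + q = 0 with p = s − (tr M)²/3 = -24.333333 and q = −2(tr M)³/27 + (tr M)·s/3 − det M = -27.925926.
Three real roots ⇒ use the trigonometric (Viète) form: r = 2√(−p/3) = 5.696002, φ = arccos(3q/(p·r)) = arccos(0.604445) = 0.921727 rad.
y_k = r·cos(φ/3 − 2πk/3) for k = 0, 1, 2 gives y = 5.429266, -1.222775, -4.206491.
λ_k = y_k − 0.333333 gives λ = 5.0959, -1.5561, -4.5398 (check: the sum is -1.0000 = tr M).

Hence λ_max = 5.0959 and λ_min = -4.5398.


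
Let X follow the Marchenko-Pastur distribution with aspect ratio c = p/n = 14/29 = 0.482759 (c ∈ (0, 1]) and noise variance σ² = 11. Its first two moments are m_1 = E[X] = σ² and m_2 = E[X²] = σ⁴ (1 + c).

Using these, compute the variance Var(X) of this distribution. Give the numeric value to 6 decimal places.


m_1 = E[X] = σ² = 11, so m_1² = 121.
m_2 = E[X²] = σ⁴ (1 + c) = 121 · (1 + 0.482759) = 121 · 1.482759 = 179.413793.
(Note m_2 − m_1² simplifies to c · σ⁴ = 0.482759 · 121.)

Var(X) = m_2 − m_1² = 179.413793 − 121 = 58.413793.


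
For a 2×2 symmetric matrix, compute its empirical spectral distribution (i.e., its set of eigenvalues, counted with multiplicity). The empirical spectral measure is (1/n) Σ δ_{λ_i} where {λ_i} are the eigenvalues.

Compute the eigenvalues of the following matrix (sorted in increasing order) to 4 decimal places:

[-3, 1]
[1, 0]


Since M is real symmetric, both eigenvalues are real; they are the roots of det(λI − M) = λ² − (tr M) λ + det M.
tr M = -3 + 0 = -3.
det M = (-3)·0 − 1² = 0 − 1 = -1.
Characteristic polynomial: λ² + 3λ − 1 = 0.
Discriminant Δ = (tr M)² − 4·det M = 9 − (-4) = 13; √Δ = 3.605551.
λ = (tr M ± √Δ)/2 = (-3 ± 3.605551)/2, giving (tr M − √Δ)/2 = -3.3028 and (tr M + √Δ)/2 = 0.3028.

Eigenvalues sorted in increasing order: [-3.3028, 0.3028].


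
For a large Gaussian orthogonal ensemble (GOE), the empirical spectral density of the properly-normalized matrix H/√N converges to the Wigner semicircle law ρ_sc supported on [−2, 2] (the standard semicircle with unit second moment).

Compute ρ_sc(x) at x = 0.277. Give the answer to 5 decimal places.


ρ_sc(x) = (1/(2π)) √(4 − x²). With x = 0.277:
  4 − x² = 4 − (0.277)² = 4 − 0.076729 = 3.923271.
  √(4 − x²) = 1.980725.
  1/(2π) = 0.159155.
  ρ_sc(0.277) = 0.159155 · 1.980725 = 0.315242.

Rounded to 5 decimal places: ρ_sc(0.277) ≈ 0.31524.


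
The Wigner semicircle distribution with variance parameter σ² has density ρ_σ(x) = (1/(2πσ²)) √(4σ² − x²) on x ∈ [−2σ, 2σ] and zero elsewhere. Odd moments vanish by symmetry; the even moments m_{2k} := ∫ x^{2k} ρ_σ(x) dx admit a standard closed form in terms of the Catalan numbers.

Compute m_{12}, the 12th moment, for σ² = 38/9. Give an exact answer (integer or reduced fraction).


By the scaled semicircle moment identity, m_{2k} = σ^{2k} · C_k with k = 6.
C_6 = (1/(k+1)) · C(2k, k) = (1/7) · C(12, 6) = (1/7) · 924 = 132.
σ^{2k} = (σ²)^k = (38/9)^6 = 3010936384/531441.

Therefore m_{12} = σ^{12} · C_6 = (3010936384/531441) · 132 = 132481200896/177147.


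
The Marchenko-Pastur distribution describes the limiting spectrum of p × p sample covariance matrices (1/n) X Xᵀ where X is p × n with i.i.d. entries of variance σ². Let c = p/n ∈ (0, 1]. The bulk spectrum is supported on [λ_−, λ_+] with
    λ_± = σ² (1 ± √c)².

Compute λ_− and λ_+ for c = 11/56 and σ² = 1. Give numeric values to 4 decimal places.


c = 11/56 = 0.196429; √c = 0.443203.
λ_− = σ² (1 − √c)² = 1 · (1 − 0.443203)² = 1 · (0.556797)² = 0.310023.
λ_+ = σ² (1 + √c)² = 1 · (1 + 0.443203)² = 1 · (1.443203)² = 2.082834.

Rounded to 4 decimal places: λ_− ≈ 0.3100, λ_+ ≈ 2.0828.


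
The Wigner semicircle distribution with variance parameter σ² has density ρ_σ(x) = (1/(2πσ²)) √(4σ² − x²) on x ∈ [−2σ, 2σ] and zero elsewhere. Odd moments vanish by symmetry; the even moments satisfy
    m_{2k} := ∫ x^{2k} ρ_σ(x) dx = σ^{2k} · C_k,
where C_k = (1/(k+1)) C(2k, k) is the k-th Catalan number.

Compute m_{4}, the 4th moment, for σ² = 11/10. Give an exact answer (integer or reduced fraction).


By the scaled semicircle moment identity, m_{2k} = σ^{2k} · C_k with k = 2.
C_2 = (1/(k+1)) · C(2k, k) = (1/3) · C(4, 2) = (1/3) · 6 = 2.
σ^{2k} = (σ²)^k = (11/10)^2 = 121/100.

Therefore m_{4} = σ^{4} · C_2 = (121/100) · 2 = 121/50.


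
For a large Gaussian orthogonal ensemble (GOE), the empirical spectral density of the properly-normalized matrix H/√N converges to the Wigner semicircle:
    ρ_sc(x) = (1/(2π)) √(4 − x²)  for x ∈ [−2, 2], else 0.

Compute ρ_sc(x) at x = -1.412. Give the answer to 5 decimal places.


ρ_sc(x) = (1/(2π)) √(4 − x²). With x = -1.412:
  4 − x² = 4 − (-1.412)² = 4 − 1.993744 = 2.006256.
  √(4 − x²) = 1.416424.
  1/(2π) = 0.159155.
  ρ_sc(-1.412) = 0.159155 · 1.416424 = 0.225431.

Rounded to 5 decimal places: ρ_sc(-1.412) ≈ 0.22543.


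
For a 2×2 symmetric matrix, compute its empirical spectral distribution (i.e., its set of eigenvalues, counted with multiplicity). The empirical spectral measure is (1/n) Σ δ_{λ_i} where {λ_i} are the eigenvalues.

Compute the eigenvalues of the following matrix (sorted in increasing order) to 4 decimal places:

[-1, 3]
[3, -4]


Since M is real symmetric, both eigenvalues are real; they are the roots of det(λI − M) = λ² − (tr M) λ + det M.
tr M = -1 + (-4) = -5.
det M = (-1)·(-4) − 3² = 4 − 9 = -5.
Characteristic polynomial: λ² + 5λ − 5 = 0.
Discriminant Δ = (tr M)² − 4·det M = 25 − (-20) = 45; √Δ = 6.708204.
λ = (tr M ± √Δ)/2 = (-5 ± 6.708204)/2, giving (tr M − √Δ)/2 = -5.8541 and (tr M + √Δ)/2 = 0.8541.

Eigenvalues sorted in increasing order: [-5.8541, 0.8541].


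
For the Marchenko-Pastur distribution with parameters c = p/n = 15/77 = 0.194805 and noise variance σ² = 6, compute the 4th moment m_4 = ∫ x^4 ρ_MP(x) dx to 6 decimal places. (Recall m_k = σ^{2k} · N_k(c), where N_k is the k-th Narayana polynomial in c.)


E[X⁴] = σ⁸ (1 + 6c + 6c² + c³) (fourth MP moment). With σ² = 6 (so σ⁸ = 1296) and c = 15/77 = 0.194805: E[X⁴] = 1296 · (1 + 6·0.194805 + 6·(0.194805)² + (0.194805)³) = 1296 · 2.403918.

So E[X^4] = 3115.478022.


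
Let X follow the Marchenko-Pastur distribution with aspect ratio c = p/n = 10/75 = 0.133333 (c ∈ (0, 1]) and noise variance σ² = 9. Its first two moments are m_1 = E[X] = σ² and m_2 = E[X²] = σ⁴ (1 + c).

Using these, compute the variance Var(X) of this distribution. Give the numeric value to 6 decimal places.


m_1 = E[X] = σ² = 9, so m_1² = 81.
m_2 = E[X²] = σ⁴ (1 + c) = 81 · (1 + 0.133333) = 81 · 1.133333 = 91.800000.
(Note m_2 − m_1² simplifies to c · σ⁴ = 0.133333 · 81.)

Var(X) = m_2 − m_1² = 91.800000 − 81 = 10.800000.


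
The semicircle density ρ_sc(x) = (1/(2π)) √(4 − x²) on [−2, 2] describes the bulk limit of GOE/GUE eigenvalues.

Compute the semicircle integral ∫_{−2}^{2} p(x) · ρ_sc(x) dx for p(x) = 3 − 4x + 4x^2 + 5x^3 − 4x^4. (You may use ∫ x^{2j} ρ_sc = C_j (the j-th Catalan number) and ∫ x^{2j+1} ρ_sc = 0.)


Write p(x) = Σ a_i x^i, split into monomials and integrate each against ρ_sc separately.
Using ∫ x^{2j} ρ_sc = C_j = (1/(j+1)) C(2j, j) (Catalan numbers) and ∫ x^{2j+1} ρ_sc = 0 (odd monomials vanish by symmetry):
  i = 0 (even): a_0 · C_{0} = 3 · 1 = 3
  i = 1 (odd): ∫ x^1 ρ_sc = 0 (vanishes)
  i = 2 (even): a_2 · C_{1} = 4 · 1 = 4
  i = 3 (odd): ∫ x^3 ρ_sc = 0 (vanishes)
  i = 4 (even): a_4 · C_{2} = -4 · 2 = -8

Summing the contributions: ∫_{−2}^{2} p(x) ρ_sc(x) dx = 3 + 4 + (-8) = -1.


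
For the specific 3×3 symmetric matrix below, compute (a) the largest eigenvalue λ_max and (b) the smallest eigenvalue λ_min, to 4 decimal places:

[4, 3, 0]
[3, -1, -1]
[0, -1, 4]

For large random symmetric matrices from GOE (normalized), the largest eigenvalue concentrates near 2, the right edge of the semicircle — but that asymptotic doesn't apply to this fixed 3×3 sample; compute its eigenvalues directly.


Since M is real symmetric, all three eigenvalues are real; they are the roots of det(λI − M) = λ³ − (tr M) λ² + s λ − det M, where s is the sum of the principal 2×2 minors.
tr M = 4 + (-1) + 4 = 7.
s = (4·(-1) − 3²) + (4·4 − 0²) + ((-1)·4 − (-1)²) = -13 + 16 + (-5) = -2.
det M (expand along row 1) = 4·(-5) − 3·12 + 0·(-3) = -56.
Characteristic polynomial: λ³ − 7λ² − 2λ + 56 = 0.
Substitute λ = y + (tr M)/3 = y + 2.333333 to remove the quadratic term: y³ + p·y + q = 0 with p = s − (tr M)²/3 = -18.333333 and q = −2(tr M)³/27 + (tr M)·s/3 − det M = 25.925926.
Three real roots ⇒ use the trigonometric (Viète) form: r = 2√(−p/3) = 4.944132, φ = arccos(3q/(p·r)) = arccos(-0.858073) = 2.602301 rad.
y_k = r·cos(φ/3 − 2πk/3) for k = 0, 1, 2 gives y = 3.197796, 1.666667, -4.864462.
λ_k = y_k + 2.333333 gives λ = 5.5311, 4.0000, -2.5311 (check: the sum is 7.0000 = tr M).

Hence λ_max = 5.5311 and λ_min = -2.5311.


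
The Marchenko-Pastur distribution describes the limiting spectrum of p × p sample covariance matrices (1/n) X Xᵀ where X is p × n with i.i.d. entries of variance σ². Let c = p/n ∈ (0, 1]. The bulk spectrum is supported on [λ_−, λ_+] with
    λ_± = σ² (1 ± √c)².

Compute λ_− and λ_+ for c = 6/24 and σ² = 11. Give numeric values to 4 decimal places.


c = 6/24 = 0.250000; √c = 0.500000.
λ_− = σ² (1 − √c)² = 11 · (1 − 0.500000)² = 11 · (0.500000)² = 2.750000.
λ_+ = σ² (1 + √c)² = 11 · (1 + 0.500000)² = 11 · (1.500000)² = 24.750000.

Rounded to 4 decimal places: λ_− ≈ 2.7500, λ_+ ≈ 24.7500.


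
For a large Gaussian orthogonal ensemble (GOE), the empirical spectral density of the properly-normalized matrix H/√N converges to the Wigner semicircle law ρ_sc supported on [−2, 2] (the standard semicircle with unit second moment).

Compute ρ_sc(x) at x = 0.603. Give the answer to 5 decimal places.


ρ_sc(x) = (1/(2π)) √(4 − x²). With x = 0.603:
  4 − x² = 4 − (0.603)² = 4 − 0.363609 = 3.636391.
  √(4 − x²) = 1.906932.
  1/(2π) = 0.159155.
  ρ_sc(0.603) = 0.159155 · 1.906932 = 0.303498.

Rounded to 5 decimal places: ρ_sc(0.603) ≈ 0.30350.


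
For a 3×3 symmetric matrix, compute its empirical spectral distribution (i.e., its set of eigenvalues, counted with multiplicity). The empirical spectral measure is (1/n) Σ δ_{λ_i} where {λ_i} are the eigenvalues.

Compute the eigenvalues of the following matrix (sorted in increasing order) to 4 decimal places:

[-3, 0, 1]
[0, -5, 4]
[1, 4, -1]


Since M is real symmetric, all three eigenvalues are real; they are the roots of det(λI − M) = λ³ − (tr M) λ² + s λ − det M, where s is the sum of the principal 2×2 minors.
tr M = -3 + (-5) + (-1) = -9.
s = ((-3)·(-5) − 0²) + ((-3)·(-1) − 1²) + ((-5)·(-1) − 4²) = 15 + 2 + (-11) = 6.
det M (expand along row 1) = (-3)·(-11) − 0·(-4) + 1·5 = 38.
Characteristic polynomial: λ³ + 9λ² + 6λ − 38 = 0.
Substitute λ = y + (tr M)/3 = y − 3.000000 to remove the quadratic term: y³ + p·y + q = 0 with p = s − (tr M)²/3 = -21.000000 and q = −2(tr M)³/27 + (tr M)·s/3 − det M = -2.000000.
Three real roots ⇒ use the trigonometric (Viète) form: r = 2√(−p/3) = 5.291503, φ = arccos(3q/(p·r)) = arccos(0.053995) = 1.516775 rad.
y_k = r·cos(φ/3 − 2πk/3) for k = 0, 1, 2 gives y = 4.629472, -0.095279, -4.534193.
λ_k = y_k − 3.000000 gives λ = 1.6295, -3.0953, -7.5342 (check: the sum is -9.0000 = tr M).

Eigenvalues sorted in increasing order: [-7.5342, -3.0953, 1.6295].


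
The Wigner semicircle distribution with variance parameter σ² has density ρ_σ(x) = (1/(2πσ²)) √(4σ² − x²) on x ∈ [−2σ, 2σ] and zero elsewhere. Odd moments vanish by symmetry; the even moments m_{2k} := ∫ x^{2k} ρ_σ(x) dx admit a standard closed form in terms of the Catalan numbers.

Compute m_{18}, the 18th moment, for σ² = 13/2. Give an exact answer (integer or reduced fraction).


By the scaled semicircle moment identity, m_{2k} = σ^{2k} · C_k with k = 9.
C_9 = (1/(k+1)) · C(2k, k) = (1/10) · C(18, 9) = (1/10) · 48620 = 4862.
σ^{2k} = (σ²)^k = (13/2)^9 = 10604499373/512.

Therefore m_{18} = σ^{18} · C_9 = (10604499373/512) · 4862 = 25779537975763/256.


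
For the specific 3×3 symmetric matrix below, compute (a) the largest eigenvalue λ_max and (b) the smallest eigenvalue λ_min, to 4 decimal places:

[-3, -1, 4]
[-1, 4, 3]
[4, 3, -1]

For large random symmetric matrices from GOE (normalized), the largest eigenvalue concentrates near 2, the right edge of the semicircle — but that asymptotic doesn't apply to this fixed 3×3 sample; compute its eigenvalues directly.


Since M is real symmetric, all three eigenvalues are real; they are the roots of det(λI − M) = λ³ − (tr M) λ² + s λ − det M, where s is the sum of the principal 2×2 minors.
tr M = -3 + 4 + (-1) = 0.
s = ((-3)·4 − (-1)²) + ((-3)·(-1) − 4²) + (4·(-1) − 3²) = -13 + (-13) + (-13) = -39.
det M (expand along row 1) = (-3)·(-13) − (-1)·(-11) + 4·(-19) = -48.
Characteristic polynomial: λ³ − 39λ + 48 = 0.
Substitute λ = y + (tr M)/3 = y + 0.000000 to remove the quadratic term: y³ + p·y + q = 0 with p = s − (tr M)²/3 = -39.000000 and q = −2(tr M)³/27 + (tr M)·s/3 − det M = 48.000000.
Three real roots ⇒ use the trigonometric (Viète) form: r = 2√(−p/3) = 7.211103, φ = arccos(3q/(p·r)) = arccos(-0.512031) = 2.108344 rad.
y_k = r·cos(φ/3 − 2πk/3) for k = 0, 1, 2 gives y = 5.502414, 1.285200, -6.787614.
λ_k = y_k + 0.000000 gives λ = 5.5024, 1.2852, -6.7876 (check: the sum is 0.0000 = tr M).

Hence λ_max = 5.5024 and λ_min = -6.7876.


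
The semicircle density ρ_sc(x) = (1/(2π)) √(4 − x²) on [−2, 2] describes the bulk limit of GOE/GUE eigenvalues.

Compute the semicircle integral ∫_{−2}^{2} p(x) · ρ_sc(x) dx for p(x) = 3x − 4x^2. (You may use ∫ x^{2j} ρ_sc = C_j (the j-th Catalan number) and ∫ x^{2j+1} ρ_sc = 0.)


Write p(x) = Σ a_i x^i, split into monomials and integrate each against ρ_sc separately.
Using ∫ x^{2j} ρ_sc = C_j = (1/(j+1)) C(2j, j) (Catalan numbers) and ∫ x^{2j+1} ρ_sc = 0 (odd monomials vanish by symmetry):
  i = 1 (odd): ∫ x^1 ρ_sc = 0 (vanishes)
  i = 2 (even): a_2 · C_{1} = -4 · 1 = -4

Summing the contributions: ∫_{−2}^{2} p(x) ρ_sc(x) dx = -4.


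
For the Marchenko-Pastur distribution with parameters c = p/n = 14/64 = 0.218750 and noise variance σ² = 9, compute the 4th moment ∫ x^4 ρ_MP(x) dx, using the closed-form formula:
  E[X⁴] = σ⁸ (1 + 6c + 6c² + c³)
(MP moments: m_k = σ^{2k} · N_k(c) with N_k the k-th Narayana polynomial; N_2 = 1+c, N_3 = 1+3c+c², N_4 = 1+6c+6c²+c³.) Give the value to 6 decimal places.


E[X⁴] = σ⁸ (1 + 6c + 6c² + c³) (fourth MP moment). With σ² = 9 (so σ⁸ = 6561) and c = 14/64 = 0.218750: E[X⁴] = 6561 · (1 + 6·0.218750 + 6·(0.218750)² + (0.218750)³) = 6561 · 2.610077.

So E[X^4] = 17124.714569.


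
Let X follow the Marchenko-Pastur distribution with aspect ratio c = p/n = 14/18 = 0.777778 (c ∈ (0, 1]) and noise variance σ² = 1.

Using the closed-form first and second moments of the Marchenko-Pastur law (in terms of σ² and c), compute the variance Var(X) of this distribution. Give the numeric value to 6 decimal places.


Recall the MP moments m_1 = E[X] = σ² and m_2 = E[X²] = σ⁴ (1 + c).
m_1 = E[X] = σ² = 1, so m_1² = 1.
m_2 = E[X²] = σ⁴ (1 + c) = 1 · (1 + 0.777778) = 1 · 1.777778 = 1.777778.
(Note m_2 − m_1² simplifies to c · σ⁴ = 0.777778 · 1.)

Var(X) = m_2 − m_1² = 1.777778 − 1 = 0.777778.


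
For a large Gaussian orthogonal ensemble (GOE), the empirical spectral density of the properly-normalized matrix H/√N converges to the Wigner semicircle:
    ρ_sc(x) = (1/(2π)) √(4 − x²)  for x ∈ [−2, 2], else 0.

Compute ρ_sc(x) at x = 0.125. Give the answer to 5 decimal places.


ρ_sc(x) = (1/(2π)) √(4 − x²). With x = 0.125:
  4 − x² = 4 − (0.125)² = 4 − 0.015625 = 3.984375.
  √(4 − x²) = 1.996090.
  1/(2π) = 0.159155.
  ρ_sc(0.125) = 0.159155 · 1.996090 = 0.317688.

Rounded to 5 decimal places: ρ_sc(0.125) ≈ 0.31769.


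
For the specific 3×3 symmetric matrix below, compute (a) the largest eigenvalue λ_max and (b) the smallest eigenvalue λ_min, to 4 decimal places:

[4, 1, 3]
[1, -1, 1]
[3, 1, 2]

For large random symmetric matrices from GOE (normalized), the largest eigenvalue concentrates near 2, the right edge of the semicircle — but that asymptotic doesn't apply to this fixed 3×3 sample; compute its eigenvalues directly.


Since M is real symmetric, all three eigenvalues are real; they are the roots of det(λI − M) = λ³ − (tr M) λ² + s λ − det M, where s is the sum of the principal 2×2 minors.
tr M = 4 + (-1) + 2 = 5.
s = (4·(-1) − 1²) + (4·2 − 3²) + ((-1)·2 − 1²) = -5 + (-1) + (-3) = -9.
det M (expand along row 1) = 4·(-3) − 1·(-1) + 3·4 = 1.
Characteristic polynomial: λ³ − 5λ² − 9λ − 1 = 0.
Substitute λ = y + (tr M)/3 = y + 1.666667 to remove the quadratic term: y³ + p·y + q = 0 with p = s − (tr M)²/3 = -17.333333 and q = −2(tr M)³/27 + (tr M)·s/3 − det M = -25.259259.
Three real roots ⇒ use the trigonometric (Viète) form: r = 2√(−p/3) = 4.807402, φ = arccos(3q/(p·r)) = arccos(0.909388) = 0.428985 rad.
y_k = r·cos(φ/3 − 2πk/3) for k = 0, 1, 2 gives y = 4.758335, -1.785859, -2.972477.
λ_k = y_k + 1.666667 gives λ = 6.4250, -0.1192, -1.3058 (check: the sum is 5.0000 = tr M).

Hence λ_max = 6.4250 and λ_min = -1.3058.


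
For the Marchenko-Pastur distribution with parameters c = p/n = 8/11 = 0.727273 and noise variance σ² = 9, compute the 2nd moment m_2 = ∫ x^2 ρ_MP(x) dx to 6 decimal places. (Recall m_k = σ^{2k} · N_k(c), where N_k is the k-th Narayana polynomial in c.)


E[X²] = σ⁴ (1 + c) (second MP moment). With σ² = 9 (so σ⁴ = 81) and c = 8/11 = 0.727273: E[X²] = 81 · (1 + 0.727273) = 81 · 1.727273.

So E[X^2] = 139.909091.


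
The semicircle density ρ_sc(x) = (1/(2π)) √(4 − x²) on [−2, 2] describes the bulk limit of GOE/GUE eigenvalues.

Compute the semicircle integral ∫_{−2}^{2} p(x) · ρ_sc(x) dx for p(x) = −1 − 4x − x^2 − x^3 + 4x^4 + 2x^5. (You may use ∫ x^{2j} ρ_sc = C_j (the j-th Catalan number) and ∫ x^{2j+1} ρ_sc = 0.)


Write p(x) = Σ a_i x^i, split into monomials and integrate each against ρ_sc separately.
Using ∫ x^{2j} ρ_sc = C_j = (1/(j+1)) C(2j, j) (Catalan numbers) and ∫ x^{2j+1} ρ_sc = 0 (odd monomials vanish by symmetry):
  i = 0 (even): a_0 · C_{0} = -1 · 1 = -1
  i = 1 (odd): ∫ x^1 ρ_sc = 0 (vanishes)
  i = 2 (even): a_2 · C_{1} = -1 · 1 = -1
  i = 3 (odd): ∫ x^3 ρ_sc = 0 (vanishes)
  i = 4 (even): a_4 · C_{2} = 4 · 2 = 8
  i = 5 (odd): ∫ x^5 ρ_sc = 0 (vanishes)

Summing the contributions: ∫_{−2}^{2} p(x) ρ_sc(x) dx = (-1) + (-1) + 8 = 6.


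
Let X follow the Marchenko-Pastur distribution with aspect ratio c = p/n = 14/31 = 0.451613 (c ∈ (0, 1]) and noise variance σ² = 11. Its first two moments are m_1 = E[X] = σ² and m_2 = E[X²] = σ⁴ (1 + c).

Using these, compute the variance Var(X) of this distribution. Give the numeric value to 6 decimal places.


m_1 = E[X] = σ² = 11, so m_1² = 121.
m_2 = E[X²] = σ⁴ (1 + c) = 121 · (1 + 0.451613) = 121 · 1.451613 = 175.645161.
(Note m_2 − m_1² simplifies to c · σ⁴ = 0.451613 · 121.)

Var(X) = m_2 − m_1² = 175.645161 − 121 = 54.645161.


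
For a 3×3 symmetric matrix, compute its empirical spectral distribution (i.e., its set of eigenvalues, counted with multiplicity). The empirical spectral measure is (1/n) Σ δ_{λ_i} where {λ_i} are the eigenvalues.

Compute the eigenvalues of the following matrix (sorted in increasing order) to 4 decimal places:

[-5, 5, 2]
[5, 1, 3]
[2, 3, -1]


Since M is real symmetric, all three eigenvalues are real; they are the roots of det(λI − M) = λ³ − (tr M) λ² + s λ − det M, where s is the sum of the principal 2×2 minors.
tr M = -5 + 1 + (-1) = -5.
s = ((-5)·1 − 5²) + ((-5)·(-1) − 2²) + (1·(-1) − 3²) = -30 + 1 + (-10) = -39.
det M (expand along row 1) = (-5)·(-10) − 5·(-11) + 2·13 = 131.
Characteristic polynomial: λ³ + 5λ² − 39λ − 131 = 0.
Substitute λ = y + (tr M)/3 = y − 1.666667 to remove the quadratic term: y³ + p·y + q = 0 with p = s − (tr M)²/3 = -47.333333 and q = −2(tr M)³/27 + (tr M)·s/3 − det M = -56.740741.
Three real roots ⇒ use the trigonometric (Viète) form: r = 2√(−p/3) = 7.944250, φ = arccos(3q/(p·r)) = arccos(0.452685) = 1.101022 rad.
y_k = r·cos(φ/3 − 2πk/3) for k = 0, 1, 2 gives y = 7.415206, -1.238924, -6.176282.
λ_k = y_k − 1.666667 gives λ = 5.7485, -2.9056, -7.8429 (check: the sum is -5.0000 = tr M).

Eigenvalues sorted in increasing order: [-7.8429, -2.9056, 5.7485].


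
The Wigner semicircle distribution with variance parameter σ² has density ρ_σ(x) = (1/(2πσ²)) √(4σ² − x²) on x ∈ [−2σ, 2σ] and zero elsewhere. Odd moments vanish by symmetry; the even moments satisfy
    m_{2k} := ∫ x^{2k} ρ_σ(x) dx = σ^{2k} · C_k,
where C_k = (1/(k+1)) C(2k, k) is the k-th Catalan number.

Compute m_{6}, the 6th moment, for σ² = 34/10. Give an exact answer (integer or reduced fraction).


By the scaled semicircle moment identity, m_{2k} = σ^{2k} · C_k with k = 3.
C_3 = (1/(k+1)) · C(2k, k) = (1/4) · C(6, 3) = (1/4) · 20 = 5.
σ^{2k} = (σ²)^k = (34/10)^3 = 4913/125.

Therefore m_{6} = σ^{6} · C_3 = (4913/125) · 5 = 4913/25.


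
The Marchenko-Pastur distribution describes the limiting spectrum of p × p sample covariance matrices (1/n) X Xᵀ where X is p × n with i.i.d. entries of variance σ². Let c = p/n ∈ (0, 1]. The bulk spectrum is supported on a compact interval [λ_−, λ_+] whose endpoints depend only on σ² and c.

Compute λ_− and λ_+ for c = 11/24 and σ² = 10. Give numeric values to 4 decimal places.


c = 11/24 = 0.458333; √c = 0.677003.
λ_− = σ² (1 − √c)² = 10 · (1 − 0.677003)² = 10 · (0.322997)² = 1.043269.
λ_+ = σ² (1 + √c)² = 10 · (1 + 0.677003)² = 10 · (1.677003)² = 28.123397.

Rounded to 4 decimal places: λ_− ≈ 1.0433, λ_+ ≈ 28.1234.


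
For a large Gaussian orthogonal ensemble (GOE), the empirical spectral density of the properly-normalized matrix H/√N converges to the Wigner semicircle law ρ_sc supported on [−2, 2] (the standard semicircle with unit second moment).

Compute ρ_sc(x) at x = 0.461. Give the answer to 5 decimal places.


ρ_sc(x) = (1/(2π)) √(4 − x²). With x = 0.461:
  4 − x² = 4 − (0.461)² = 4 − 0.212521 = 3.787479.
  √(4 − x²) = 1.946145.
  1/(2π) = 0.159155.
  ρ_sc(0.461) = 0.159155 · 1.946145 = 0.309739.

Rounded to 5 decimal places: ρ_sc(0.461) ≈ 0.30974.


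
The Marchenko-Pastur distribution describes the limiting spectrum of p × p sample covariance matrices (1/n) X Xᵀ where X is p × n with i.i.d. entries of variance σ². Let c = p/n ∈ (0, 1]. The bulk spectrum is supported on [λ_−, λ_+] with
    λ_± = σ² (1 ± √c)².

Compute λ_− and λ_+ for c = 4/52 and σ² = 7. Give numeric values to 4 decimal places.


c = 4/52 = 0.076923; √c = 0.277350.
λ_− = σ² (1 − √c)² = 7 · (1 − 0.277350)² = 7 · (0.722650)² = 3.655560.
λ_+ = σ² (1 + √c)² = 7 · (1 + 0.277350)² = 7 · (1.277350)² = 11.421363.

Rounded to 4 decimal places: λ_− ≈ 3.6556, λ_+ ≈ 11.4214.


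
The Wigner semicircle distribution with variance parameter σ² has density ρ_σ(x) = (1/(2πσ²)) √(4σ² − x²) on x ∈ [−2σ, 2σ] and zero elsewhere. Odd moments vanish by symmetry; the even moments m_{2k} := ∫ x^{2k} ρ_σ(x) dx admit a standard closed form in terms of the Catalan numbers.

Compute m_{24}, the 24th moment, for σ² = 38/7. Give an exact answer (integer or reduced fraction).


By the scaled semicircle moment identity, m_{2k} = σ^{2k} · C_k with k = 12.
C_12 = (1/(k+1)) · C(2k, k) = (1/13) · C(24, 12) = (1/13) · 2704156 = 208012.
σ^{2k} = (σ²)^k = (38/7)^12 = 9065737908494995456/13841287201.

Therefore m_{24} = σ^{24} · C_12 = (9065737908494995456/13841287201) · 208012 = 269397467688837284970496/1977326743.


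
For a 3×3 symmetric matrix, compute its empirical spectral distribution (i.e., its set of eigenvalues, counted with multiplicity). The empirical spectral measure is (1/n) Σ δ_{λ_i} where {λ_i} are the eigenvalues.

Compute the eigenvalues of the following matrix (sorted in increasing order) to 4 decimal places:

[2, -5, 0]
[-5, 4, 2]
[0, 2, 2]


Since M is real symmetric, all three eigenvalues are real; they are the roots of det(λI − M) = λ³ − (tr M) λ² + s λ − det M, where s is the sum of the principal 2×2 minors.
tr M = 2 + 4 + 2 = 8.
s = (2·4 − (-5)²) + (2·2 − 0²) + (4·2 − 2²) = -17 + 4 + 4 = -9.
det M (expand along row 1) = 2·4 − (-5)·(-10) + 0·(-10) = -42.
Characteristic polynomial: λ³ − 8λ² − 9λ + 42 = 0.
Substitute λ = y + (tr M)/3 = y + 2.666667 to remove the quadratic term: y³ + p·y + q = 0 with p = s − (tr M)²/3 = -30.333333 and q = −2(tr M)³/27 + (tr M)·s/3 − det M = -19.925926.
Three real roots ⇒ use the trigonometric (Viète) form: r = 2√(−p/3) = 6.359595, φ = arccos(3q/(p·r)) = arccos(0.309878) = 1.255732 rad.
y_k = r·cos(φ/3 − 2πk/3) for k = 0, 1, 2 gives y = 5.810559, -0.666667, -5.143892.
λ_k = y_k + 2.666667 gives λ = 8.4772, 2.0000, -2.4772 (check: the sum is 8.0000 = tr M).

Eigenvalues sorted in increasing order: [-2.4772, 2.0000, 8.4772].


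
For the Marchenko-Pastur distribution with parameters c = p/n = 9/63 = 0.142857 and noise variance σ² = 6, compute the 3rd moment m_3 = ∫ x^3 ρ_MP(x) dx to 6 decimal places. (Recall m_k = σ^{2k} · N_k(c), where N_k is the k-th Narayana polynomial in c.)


E[X³] = σ⁶ (1 + 3c + c²) (third MP moment). With σ² = 6 (so σ⁶ = 216) and c = 9/63 = 0.142857: E[X³] = 216 · (1 + 3·0.142857 + (0.142857)²) = 216 · 1.448980.

So E[X^3] = 312.979592.


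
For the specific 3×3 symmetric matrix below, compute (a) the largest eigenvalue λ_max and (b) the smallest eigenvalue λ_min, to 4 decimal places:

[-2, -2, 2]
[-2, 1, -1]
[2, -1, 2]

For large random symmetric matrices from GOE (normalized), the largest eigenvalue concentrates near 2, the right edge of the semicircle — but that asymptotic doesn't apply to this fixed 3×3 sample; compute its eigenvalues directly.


Since M is real symmetric, all three eigenvalues are real; they are the roots of det(λI − M) = λ³ − (tr M) λ² + s λ − det M, where s is the sum of the principal 2×2 minors.
tr M = -2 + 1 + 2 = 1.
s = ((-2)·1 − (-2)²) + ((-2)·2 − 2²) + (1·2 − (-1)²) = -6 + (-8) + 1 = -13.
det M (expand along row 1) = (-2)·1 − (-2)·(-2) + 2·0 = -6.
Characteristic polynomial: λ³ − λ² − 13λ + 6 = 0.
Substitute λ = y + (tr M)/3 = y + 0.333333 to remove the quadratic term: y³ + p·y + q = 0 with p = s − (tr M)²/3 = -13.333333 and q = −2(tr M)³/27 + (tr M)·s/3 − det M = 1.592593.
Three real roots ⇒ use the trigonometric (Viète) form: r = 2√(−p/3) = 4.216370, φ = arccos(3q/(p·r)) = arccos(-0.084986) = 1.655885 rad.
y_k = r·cos(φ/3 − 2πk/3) for k = 0, 1, 2 gives y = 3.590229, 0.119573, -3.709801.
λ_k = y_k + 0.333333 gives λ = 3.9236, 0.4529, -3.3765 (check: the sum is 1.0000 = tr M).

Hence λ_max = 3.9236 and λ_min = -3.3765.


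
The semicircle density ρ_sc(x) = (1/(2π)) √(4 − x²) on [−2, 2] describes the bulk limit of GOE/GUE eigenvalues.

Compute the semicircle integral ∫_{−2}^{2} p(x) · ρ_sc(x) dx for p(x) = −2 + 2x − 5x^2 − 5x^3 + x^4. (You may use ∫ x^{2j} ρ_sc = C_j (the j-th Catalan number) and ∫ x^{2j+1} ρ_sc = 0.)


Write p(x) = Σ a_i x^i, split into monomials and integrate each against ρ_sc separately.
Using ∫ x^{2j} ρ_sc = C_j = (1/(j+1)) C(2j, j) (Catalan numbers) and ∫ x^{2j+1} ρ_sc = 0 (odd monomials vanish by symmetry):
  i = 0 (even): a_0 · C_{0} = -2 · 1 = -2
  i = 1 (odd): ∫ x^1 ρ_sc = 0 (vanishes)
  i = 2 (even): a_2 · C_{1} = -5 · 1 = -5
  i = 3 (odd): ∫ x^3 ρ_sc = 0 (vanishes)
  i = 4 (even): a_4 · C_{2} = 1 · 2 = 2

Summing the contributions: ∫_{−2}^{2} p(x) ρ_sc(x) dx = (-2) + (-5) + 2 = -5.


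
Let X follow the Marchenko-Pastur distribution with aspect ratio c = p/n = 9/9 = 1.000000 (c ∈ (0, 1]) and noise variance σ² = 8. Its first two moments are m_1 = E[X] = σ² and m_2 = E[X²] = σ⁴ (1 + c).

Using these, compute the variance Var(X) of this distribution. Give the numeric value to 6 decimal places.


m_1 = E[X] = σ² = 8, so m_1² = 64.
m_2 = E[X²] = σ⁴ (1 + c) = 64 · (1 + 1.000000) = 64 · 2.000000 = 128.000000.
(Note m_2 − m_1² simplifies to c · σ⁴ = 1.000000 · 64.)

Var(X) = m_2 − m_1² = 128.000000 − 64 = 64.000000.


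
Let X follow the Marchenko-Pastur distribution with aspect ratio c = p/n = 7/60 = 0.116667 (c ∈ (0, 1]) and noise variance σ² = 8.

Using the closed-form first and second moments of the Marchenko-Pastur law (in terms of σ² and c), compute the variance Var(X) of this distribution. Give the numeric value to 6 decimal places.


Recall the MP moments m_1 = E[X] = σ² and m_2 = E[X²] = σ⁴ (1 + c).
m_1 = E[X] = σ² = 8, so m_1² = 64.
m_2 = E[X²] = σ⁴ (1 + c) = 64 · (1 + 0.116667) = 64 · 1.116667 = 71.466667.
(Note m_2 − m_1² simplifies to c · σ⁴ = 0.116667 · 64.)

Var(X) = m_2 − m_1² = 71.466667 − 64 = 7.466667.


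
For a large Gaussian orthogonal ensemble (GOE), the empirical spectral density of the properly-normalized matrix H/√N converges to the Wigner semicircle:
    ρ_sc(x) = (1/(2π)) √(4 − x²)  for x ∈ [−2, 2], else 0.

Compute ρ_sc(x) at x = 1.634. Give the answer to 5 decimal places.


ρ_sc(x) = (1/(2π)) √(4 − x²). With x = 1.634:
  4 − x² = 4 − (1.634)² = 4 − 2.669956 = 1.330044.
  √(4 − x²) = 1.153275.
  1/(2π) = 0.159155.
  ρ_sc(1.634) = 0.159155 · 1.153275 = 0.183549.

Rounded to 5 decimal places: ρ_sc(1.634) ≈ 0.18355.


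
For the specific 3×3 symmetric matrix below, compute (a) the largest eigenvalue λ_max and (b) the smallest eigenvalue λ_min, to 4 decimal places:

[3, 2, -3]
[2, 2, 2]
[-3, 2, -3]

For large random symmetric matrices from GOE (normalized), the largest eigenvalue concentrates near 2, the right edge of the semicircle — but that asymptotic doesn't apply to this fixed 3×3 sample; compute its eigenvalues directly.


Since M is real symmetric, all three eigenvalues are real; they are the roots of det(λI − M) = λ³ − (tr M) λ² + s λ − det M, where s is the sum of the principal 2×2 minors.
tr M = 3 + 2 + (-3) = 2.
s = (3·2 − 2²) + (3·(-3) − (-3)²) + (2·(-3) − 2²) = 2 + (-18) + (-10) = -26.
det M (expand along row 1) = 3·(-10) − 2·0 + (-3)·10 = -60.
Characteristic polynomial: λ³ − 2λ² − 26λ + 60 = 0.
Substitute λ = y + (tr M)/3 = y + 0.666667 to remove the quadratic term: y³ + p·y + q = 0 with p = s − (tr M)²/3 = -27.333333 and q = −2(tr M)³/27 + (tr M)·s/3 − det M = 42.074074.
Three real roots ⇒ use the trigonometric (Viète) form: r = 2√(−p/3) = 6.036923, φ = arccos(3q/(p·r)) = arccos(-0.764940) = 2.441745 rad.
y_k = r·cos(φ/3 − 2πk/3) for k = 0, 1, 2 gives y = 4.145299, 1.728101, -5.873400.
λ_k = y_k + 0.666667 gives λ = 4.8120, 2.3948, -5.2067 (check: the sum is 2.0000 = tr M).

Hence λ_max = 4.8120 and λ_min = -5.2067.
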